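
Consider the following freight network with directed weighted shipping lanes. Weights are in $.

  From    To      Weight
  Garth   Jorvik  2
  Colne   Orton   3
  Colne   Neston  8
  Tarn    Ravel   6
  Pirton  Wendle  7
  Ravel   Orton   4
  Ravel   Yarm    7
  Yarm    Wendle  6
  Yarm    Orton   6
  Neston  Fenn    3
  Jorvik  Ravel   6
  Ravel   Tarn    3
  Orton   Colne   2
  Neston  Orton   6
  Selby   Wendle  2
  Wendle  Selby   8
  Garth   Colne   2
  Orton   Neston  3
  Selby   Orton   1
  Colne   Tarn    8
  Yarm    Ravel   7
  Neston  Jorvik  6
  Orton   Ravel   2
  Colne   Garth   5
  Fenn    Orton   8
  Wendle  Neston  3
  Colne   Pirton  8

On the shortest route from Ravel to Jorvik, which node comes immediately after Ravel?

Enumerating some paths:
Ravel → Orton → Neston → Jorvik: 4+3+6 = 13
Ravel → Orton → Colne → Neston → Jorvik: 4+2+8+6 = 20
Ravel → Yarm → Wendle → Neston → Jorvik: 7+6+3+6 = 22
The minimum is $13 via Ravel → Orton → Neston → Jorvik.
So from Ravel the first move is to Orton.

Orton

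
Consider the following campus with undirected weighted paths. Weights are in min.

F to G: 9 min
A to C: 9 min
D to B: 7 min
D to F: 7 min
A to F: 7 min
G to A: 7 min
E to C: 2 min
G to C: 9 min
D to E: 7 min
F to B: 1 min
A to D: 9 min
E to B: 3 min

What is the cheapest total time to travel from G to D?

16 min

Candidate routes:
G–F–B–D: 9+1+7 = 17
G–A–D: 7+9 = 16
G–C–E–D: 9+2+7 = 18
Cheapest is G–A–D at 16 min.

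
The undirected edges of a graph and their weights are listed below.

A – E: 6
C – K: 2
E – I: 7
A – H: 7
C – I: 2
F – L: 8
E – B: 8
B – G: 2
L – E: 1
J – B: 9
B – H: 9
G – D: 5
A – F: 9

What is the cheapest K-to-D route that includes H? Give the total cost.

40

Best K to H: K–C–I–E–A–H costing 24
Best H to D: H–B–G–D costing 16
Total via H: 24 + 16 = 40.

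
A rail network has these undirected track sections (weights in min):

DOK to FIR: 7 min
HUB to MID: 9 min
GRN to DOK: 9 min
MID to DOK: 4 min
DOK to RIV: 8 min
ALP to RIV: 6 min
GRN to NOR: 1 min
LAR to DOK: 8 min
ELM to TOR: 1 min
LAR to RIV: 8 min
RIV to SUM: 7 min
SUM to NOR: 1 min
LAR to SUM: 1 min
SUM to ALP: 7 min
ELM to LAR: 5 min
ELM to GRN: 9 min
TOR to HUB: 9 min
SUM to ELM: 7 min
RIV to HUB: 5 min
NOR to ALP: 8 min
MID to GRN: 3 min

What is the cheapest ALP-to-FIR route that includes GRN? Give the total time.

23 min

Best ALP to GRN: ALP–NOR–GRN costing 9
Best GRN to FIR: GRN–MID–DOK–FIR costing 14
Total via GRN: 9 + 14 = 23 min.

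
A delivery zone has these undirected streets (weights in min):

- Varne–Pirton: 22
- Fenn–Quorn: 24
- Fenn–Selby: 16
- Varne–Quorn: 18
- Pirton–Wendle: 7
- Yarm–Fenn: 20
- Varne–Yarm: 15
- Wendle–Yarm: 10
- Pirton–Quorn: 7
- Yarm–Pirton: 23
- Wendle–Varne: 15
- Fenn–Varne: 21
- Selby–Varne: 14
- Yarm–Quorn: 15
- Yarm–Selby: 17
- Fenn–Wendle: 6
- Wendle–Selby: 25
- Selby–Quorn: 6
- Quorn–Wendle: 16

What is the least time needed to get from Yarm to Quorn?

15 min

Shortest distances from Yarm:
Yarm: 0
Wendle: 10  (via Yarm)
Varne: 15  (via Yarm)
Quorn: 15  (via Yarm)
Shortest route: Yarm → Quorn = 15 min.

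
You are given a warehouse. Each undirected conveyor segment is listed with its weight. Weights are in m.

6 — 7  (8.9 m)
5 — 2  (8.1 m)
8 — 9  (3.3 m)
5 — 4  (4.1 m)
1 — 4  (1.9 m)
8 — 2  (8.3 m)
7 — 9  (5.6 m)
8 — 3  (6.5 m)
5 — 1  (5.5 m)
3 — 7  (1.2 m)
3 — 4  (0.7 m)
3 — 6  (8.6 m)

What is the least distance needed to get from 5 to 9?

Settle nodes by increasing distance from 5:
5: 0
4: 4.1  (via 5)
3: 4.8  (via 4)
1: 5.5  (via 5)
7: 6  (via 3)
2: 8.1  (via 5)
8: 11.3  (via 3)
9: 11.6  (via 7)
Shortest route: 5–4–3–7–9 = 11.6 m.

11.6 m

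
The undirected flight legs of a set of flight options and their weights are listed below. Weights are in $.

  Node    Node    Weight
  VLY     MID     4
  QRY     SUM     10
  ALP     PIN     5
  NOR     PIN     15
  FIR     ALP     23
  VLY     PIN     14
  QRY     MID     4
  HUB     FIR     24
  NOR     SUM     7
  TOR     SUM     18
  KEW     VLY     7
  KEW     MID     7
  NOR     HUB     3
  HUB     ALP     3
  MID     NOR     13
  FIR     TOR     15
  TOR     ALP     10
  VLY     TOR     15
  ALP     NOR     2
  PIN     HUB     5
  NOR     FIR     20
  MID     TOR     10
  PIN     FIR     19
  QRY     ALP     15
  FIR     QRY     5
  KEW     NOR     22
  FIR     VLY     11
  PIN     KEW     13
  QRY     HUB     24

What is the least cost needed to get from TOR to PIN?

Compare a few routes:
TOR - ALP - NOR - PIN: 10+2+15 = 27
TOR - ALP - PIN: 10+5 = 15
TOR - ALP - HUB - PIN: 10+3+5 = 18
TOR - ALP - NOR - HUB - PIN: 10+2+3+5 = 20
Cheapest is TOR - ALP - PIN at $15.

$15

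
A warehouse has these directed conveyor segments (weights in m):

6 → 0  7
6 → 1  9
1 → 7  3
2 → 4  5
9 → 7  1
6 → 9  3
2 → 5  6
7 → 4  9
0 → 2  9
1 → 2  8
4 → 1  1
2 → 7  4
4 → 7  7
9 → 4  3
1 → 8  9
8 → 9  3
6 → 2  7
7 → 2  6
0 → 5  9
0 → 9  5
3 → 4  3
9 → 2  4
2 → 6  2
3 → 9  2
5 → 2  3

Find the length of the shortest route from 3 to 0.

Running Dijkstra from 3:
3: 0
9: 2  (via 3)
4: 3  (via 3)
7: 3  (via 9)
1: 4  (via 4)
2: 6  (via 9)
6: 8  (via 2)
5: 12  (via 2)
8: 13  (via 1)
0: 15  (via 6)
Shortest route: 3 → 9 → 2 → 6 → 0 = 15 m.

15 m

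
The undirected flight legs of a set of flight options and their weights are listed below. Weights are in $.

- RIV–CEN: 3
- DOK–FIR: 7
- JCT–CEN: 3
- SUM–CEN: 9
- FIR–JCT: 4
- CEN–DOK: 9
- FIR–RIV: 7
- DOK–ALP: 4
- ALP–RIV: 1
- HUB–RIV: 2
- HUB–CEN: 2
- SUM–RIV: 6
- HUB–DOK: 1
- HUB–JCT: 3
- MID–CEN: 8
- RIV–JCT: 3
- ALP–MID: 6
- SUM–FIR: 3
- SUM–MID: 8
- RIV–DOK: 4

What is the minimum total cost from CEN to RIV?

Candidate routes:
CEN - RIV: 3 = 3
CEN - HUB - DOK - RIV: 2+1+4 = 7
CEN - HUB - RIV: 2+2 = 4
CEN - JCT - RIV: 3+3 = 6
Cheapest is CEN - RIV at $3.

$3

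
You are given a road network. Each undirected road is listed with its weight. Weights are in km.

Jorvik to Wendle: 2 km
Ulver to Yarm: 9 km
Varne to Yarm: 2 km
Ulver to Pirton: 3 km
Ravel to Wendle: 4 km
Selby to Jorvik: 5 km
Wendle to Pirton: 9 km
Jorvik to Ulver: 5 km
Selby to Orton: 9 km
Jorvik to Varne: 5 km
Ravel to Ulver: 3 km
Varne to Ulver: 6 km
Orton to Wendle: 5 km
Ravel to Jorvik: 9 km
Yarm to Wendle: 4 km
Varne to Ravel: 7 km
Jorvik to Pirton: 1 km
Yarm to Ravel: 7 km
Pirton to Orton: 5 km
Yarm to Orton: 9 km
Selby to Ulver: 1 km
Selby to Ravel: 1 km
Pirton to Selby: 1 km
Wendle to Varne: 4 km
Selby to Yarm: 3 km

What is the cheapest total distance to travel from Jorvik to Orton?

Running Dijkstra from Jorvik:
Jorvik: 0
Pirton: 1  (via Jorvik)
Wendle: 2  (via Jorvik)
Selby: 2  (via Pirton)
Ulver: 3  (via Selby)
Ravel: 3  (via Selby)
Varne: 5  (via Jorvik)
Yarm: 5  (via Selby)
Orton: 6  (via Pirton)
Shortest route: Jorvik → Pirton → Orton = 6 km.

6 km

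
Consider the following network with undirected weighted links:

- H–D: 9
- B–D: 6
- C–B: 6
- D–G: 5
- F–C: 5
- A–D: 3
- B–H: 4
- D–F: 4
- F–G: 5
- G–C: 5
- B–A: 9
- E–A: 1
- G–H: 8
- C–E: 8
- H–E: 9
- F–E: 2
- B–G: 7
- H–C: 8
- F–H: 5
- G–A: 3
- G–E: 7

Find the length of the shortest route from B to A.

9

Enumerating some paths:
B - G - A: 7+3 = 10
B - H - F - E - A: 4+5+2+1 = 12
B - A: 9 = 9
Cheapest is B - A at 9.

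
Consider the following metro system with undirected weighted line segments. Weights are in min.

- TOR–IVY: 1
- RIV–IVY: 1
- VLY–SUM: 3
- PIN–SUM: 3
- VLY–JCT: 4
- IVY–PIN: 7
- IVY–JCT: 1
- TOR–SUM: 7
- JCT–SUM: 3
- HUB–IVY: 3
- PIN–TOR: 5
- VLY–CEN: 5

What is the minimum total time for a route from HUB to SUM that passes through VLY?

Best HUB to VLY: HUB–IVY–JCT–VLY costing 8
Shortest VLY→SUM: VLY–SUM = 3
Total via VLY: 8 + 3 = 11 min.

11 min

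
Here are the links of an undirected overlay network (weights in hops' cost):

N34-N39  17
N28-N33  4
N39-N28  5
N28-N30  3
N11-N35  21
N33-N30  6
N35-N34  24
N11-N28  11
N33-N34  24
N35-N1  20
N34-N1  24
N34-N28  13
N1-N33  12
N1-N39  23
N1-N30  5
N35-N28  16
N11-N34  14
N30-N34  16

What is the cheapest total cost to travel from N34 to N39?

17 hops' cost

Settle nodes by increasing distance from N34:
N34: 0
N28: 13  (via N34)
N11: 14  (via N34)
N30: 16  (via N34)
N33: 17  (via N28)
N39: 17  (via N34)
Shortest route: N34 → N39 = 17 hops' cost.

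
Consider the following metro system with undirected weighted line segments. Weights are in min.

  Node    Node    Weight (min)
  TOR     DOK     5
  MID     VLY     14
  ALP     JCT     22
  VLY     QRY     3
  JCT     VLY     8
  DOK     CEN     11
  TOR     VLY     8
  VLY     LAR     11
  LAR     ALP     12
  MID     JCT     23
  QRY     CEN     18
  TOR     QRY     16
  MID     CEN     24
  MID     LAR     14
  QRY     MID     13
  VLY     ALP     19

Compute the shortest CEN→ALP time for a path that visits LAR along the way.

Best CEN to LAR: CEN → QRY → VLY → LAR costing 32
Best LAR to ALP: LAR → ALP costing 12
Total via LAR: 32 + 12 = 44 min.

44 min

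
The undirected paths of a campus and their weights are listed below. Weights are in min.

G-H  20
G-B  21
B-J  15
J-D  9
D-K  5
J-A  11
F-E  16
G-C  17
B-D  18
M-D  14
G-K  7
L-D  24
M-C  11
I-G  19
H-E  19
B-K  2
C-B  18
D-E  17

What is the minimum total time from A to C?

44 min

Shortest distances from A:
A: 0
J: 11  (via A)
D: 20  (via J)
K: 25  (via D)
B: 26  (via J)
G: 32  (via K)
M: 34  (via D)
E: 37  (via D)
C: 44  (via B)
Shortest route: A → J → B → C = 44 min.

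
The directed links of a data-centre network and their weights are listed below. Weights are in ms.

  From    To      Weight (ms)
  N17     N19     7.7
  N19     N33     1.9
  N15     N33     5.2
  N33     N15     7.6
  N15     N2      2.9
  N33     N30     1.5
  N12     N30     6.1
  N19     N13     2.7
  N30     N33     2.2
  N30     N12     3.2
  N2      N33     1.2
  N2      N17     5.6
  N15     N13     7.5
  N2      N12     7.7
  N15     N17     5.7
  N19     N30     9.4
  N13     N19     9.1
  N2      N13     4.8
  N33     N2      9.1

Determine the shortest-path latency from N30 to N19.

Enumerating some paths:
N30 → N33 → N2 → N13 → N19: 2.2+9.1+4.8+9.1 = 25.2
N30 → N33 → N2 → N17 → N19: 2.2+9.1+5.6+7.7 = 24.6
N30 → N33 → N15 → N17 → N19: 2.2+7.6+5.7+7.7 = 23.2
Cheapest is N30 → N33 → N15 → N17 → N19 at 23.2 ms.

23.2 ms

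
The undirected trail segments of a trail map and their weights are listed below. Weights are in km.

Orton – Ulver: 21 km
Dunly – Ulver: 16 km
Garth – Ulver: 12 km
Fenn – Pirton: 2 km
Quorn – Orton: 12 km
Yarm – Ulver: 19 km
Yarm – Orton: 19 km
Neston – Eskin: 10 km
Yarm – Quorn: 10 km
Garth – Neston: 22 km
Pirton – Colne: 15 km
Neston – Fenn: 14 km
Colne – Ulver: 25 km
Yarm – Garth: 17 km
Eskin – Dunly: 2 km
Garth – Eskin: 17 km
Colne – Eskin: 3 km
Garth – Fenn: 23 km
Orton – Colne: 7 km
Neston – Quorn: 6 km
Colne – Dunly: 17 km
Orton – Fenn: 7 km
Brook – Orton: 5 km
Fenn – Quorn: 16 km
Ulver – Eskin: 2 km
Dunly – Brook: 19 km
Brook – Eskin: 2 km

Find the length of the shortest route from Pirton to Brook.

Running Dijkstra from Pirton:
Pirton: 0
Fenn: 2  (via Pirton)
Orton: 9  (via Fenn)
Brook: 14  (via Orton)
Shortest route: Pirton–Fenn–Orton–Brook = 14 km.

14 km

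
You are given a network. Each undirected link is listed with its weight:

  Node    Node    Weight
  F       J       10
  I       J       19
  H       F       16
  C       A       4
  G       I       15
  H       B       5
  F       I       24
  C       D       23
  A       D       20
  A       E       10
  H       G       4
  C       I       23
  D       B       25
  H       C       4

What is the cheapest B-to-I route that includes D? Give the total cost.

Best B to D: B → D costing 25
Best D to I: D → C → I costing 46
Total via D: 25 + 46 = 71.

71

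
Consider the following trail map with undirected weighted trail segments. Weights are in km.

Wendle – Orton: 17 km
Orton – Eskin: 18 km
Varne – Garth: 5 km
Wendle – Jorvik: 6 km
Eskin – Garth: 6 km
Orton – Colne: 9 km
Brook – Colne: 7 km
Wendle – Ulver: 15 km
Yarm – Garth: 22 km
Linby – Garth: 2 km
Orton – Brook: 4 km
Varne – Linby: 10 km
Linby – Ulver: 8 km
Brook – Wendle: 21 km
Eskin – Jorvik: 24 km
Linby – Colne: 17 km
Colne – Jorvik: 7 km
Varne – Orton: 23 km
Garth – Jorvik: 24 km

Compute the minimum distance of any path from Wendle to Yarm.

Candidate routes:
Wendle - Jorvik - Eskin - Garth - Yarm: 6+24+6+22 = 58
Wendle - Jorvik - Colne - Linby - Garth - Yarm: 6+7+17+2+22 = 54
Wendle - Ulver - Linby - Garth - Yarm: 15+8+2+22 = 47
Wendle - Jorvik - Garth - Yarm: 6+24+22 = 52
The minimum is 47 km via Wendle - Ulver - Linby - Garth - Yarm.

47 km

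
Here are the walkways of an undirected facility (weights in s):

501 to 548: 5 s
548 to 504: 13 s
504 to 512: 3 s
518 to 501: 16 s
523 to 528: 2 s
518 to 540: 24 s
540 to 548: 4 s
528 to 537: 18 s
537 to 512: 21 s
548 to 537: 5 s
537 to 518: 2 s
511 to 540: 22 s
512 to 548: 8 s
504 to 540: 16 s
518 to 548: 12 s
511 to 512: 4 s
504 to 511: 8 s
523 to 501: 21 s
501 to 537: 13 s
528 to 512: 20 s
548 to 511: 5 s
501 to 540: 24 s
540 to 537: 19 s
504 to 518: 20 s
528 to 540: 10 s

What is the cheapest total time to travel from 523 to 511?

Shortest distances from 523:
523: 0
528: 2  (via 523)
540: 12  (via 528)
548: 16  (via 540)
537: 20  (via 528)
511: 21  (via 548)
Shortest route: 523 → 528 → 540 → 548 → 511 = 21 s.

21 s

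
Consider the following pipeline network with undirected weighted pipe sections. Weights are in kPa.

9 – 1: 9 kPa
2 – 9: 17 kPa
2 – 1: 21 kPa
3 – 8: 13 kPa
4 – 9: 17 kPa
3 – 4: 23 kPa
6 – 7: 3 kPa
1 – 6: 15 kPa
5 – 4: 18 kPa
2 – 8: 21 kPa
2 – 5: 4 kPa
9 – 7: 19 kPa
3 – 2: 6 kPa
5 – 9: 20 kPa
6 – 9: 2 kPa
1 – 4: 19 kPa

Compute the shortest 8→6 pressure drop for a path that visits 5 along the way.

Best 8 to 5: 8–3–2–5 costing 23
Shortest 5→6: 5–9–6 = 22
Total via 5: 23 + 22 = 45 kPa.

45 kPa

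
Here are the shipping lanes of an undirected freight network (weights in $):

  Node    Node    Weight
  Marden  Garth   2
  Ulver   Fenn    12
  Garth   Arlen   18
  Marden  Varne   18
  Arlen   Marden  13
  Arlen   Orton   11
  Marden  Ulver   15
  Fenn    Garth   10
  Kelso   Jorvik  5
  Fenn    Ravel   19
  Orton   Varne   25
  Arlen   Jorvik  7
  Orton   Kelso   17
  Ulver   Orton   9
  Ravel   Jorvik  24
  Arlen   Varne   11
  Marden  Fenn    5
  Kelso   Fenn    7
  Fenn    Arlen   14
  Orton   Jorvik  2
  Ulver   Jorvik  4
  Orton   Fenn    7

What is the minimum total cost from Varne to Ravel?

$42

Enumerating some paths:
Varne - Arlen - Jorvik - Orton - Fenn - Ravel: 11+7+2+7+19 = 46
Varne - Arlen - Fenn - Ravel: 11+14+19 = 44
Varne - Arlen - Marden - Fenn - Ravel: 11+13+5+19 = 48
Varne - Arlen - Jorvik - Ravel: 11+7+24 = 42
Cheapest is Varne - Arlen - Jorvik - Ravel at $42.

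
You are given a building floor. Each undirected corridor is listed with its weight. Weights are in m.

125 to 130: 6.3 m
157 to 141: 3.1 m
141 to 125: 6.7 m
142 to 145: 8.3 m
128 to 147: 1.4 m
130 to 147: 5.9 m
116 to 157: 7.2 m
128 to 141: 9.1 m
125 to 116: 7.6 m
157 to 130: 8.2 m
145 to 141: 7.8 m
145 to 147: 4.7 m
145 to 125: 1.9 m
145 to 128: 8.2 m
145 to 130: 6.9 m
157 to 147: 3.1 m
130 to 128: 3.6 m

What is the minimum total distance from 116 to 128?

Candidate routes:
116–157–147–128: 7.2+3.1+1.4 = 11.7
116–125–130–128: 7.6+6.3+3.6 = 17.5
116–125–145–128: 7.6+1.9+8.2 = 17.7
116–125–145–147–128: 7.6+1.9+4.7+1.4 = 15.6
The minimum is 11.7 m via 116–157–147–128.

11.7 m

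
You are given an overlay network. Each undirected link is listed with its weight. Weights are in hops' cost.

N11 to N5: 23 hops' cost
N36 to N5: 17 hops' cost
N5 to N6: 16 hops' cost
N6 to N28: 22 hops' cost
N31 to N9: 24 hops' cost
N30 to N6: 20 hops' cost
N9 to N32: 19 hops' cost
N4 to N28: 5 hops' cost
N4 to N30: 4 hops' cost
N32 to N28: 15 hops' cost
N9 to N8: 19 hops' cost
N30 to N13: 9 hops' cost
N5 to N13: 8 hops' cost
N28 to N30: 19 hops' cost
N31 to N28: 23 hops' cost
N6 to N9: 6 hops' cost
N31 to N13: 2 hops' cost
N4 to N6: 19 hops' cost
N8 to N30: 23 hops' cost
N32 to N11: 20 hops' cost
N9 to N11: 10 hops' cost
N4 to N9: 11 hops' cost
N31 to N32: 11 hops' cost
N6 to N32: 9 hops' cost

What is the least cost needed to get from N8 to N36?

57 hops' cost

Candidate routes:
N8 - N9 - N6 - N5 - N36: 19+6+16+17 = 58
N8 - N30 - N13 - N5 - N36: 23+9+8+17 = 57
The minimum is 57 hops' cost via N8 - N30 - N13 - N5 - N36.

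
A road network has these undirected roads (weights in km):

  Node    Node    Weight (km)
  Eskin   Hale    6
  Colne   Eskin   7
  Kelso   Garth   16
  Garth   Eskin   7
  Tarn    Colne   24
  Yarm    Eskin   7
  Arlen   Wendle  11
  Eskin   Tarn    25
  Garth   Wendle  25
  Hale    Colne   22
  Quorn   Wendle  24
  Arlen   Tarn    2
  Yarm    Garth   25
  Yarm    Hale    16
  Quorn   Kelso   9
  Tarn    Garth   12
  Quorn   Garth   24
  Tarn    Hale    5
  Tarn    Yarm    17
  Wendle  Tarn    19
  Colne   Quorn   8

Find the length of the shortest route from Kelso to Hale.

Compare a few routes:
Kelso → Quorn → Colne → Eskin → Hale: 9+8+7+6 = 30
Kelso → Garth → Tarn → Hale: 16+12+5 = 33
Kelso → Garth → Eskin → Hale: 16+7+6 = 29
Kelso → Quorn → Colne → Hale: 9+8+22 = 39
The minimum is 29 km via Kelso → Garth → Eskin → Hale.

29 km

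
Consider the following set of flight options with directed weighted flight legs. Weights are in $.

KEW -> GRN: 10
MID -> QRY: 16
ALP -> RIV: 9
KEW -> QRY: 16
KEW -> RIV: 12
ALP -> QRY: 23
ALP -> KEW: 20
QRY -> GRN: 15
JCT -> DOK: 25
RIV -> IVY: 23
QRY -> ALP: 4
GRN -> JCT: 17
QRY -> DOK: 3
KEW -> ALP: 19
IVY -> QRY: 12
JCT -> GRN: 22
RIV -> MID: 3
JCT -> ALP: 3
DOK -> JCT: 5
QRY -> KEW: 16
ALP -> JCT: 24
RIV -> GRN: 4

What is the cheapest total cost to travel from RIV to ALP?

$23

Candidate routes:
RIV → MID → QRY → ALP: 3+16+4 = 23
RIV → GRN → JCT → ALP: 4+17+3 = 24
RIV → MID → QRY → DOK → JCT → ALP: 3+16+3+5+3 = 30
The minimum is $23 via RIV → MID → QRY → ALP.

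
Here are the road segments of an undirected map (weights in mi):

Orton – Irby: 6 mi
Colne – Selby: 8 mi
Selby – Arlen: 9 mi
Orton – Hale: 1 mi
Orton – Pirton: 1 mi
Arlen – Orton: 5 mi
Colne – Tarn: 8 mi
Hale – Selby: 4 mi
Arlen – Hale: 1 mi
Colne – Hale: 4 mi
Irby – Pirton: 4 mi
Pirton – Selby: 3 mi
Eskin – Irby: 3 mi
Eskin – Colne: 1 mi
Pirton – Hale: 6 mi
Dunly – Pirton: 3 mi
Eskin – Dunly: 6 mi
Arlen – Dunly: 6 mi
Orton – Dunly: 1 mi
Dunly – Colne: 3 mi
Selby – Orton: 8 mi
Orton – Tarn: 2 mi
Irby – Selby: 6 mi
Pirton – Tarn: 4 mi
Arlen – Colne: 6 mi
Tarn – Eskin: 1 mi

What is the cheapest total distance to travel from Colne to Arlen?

Compare a few routes:
Colne–Dunly–Orton–Hale–Arlen: 3+1+1+1 = 6
Colne–Hale–Arlen: 4+1 = 5
The minimum is 5 mi via Colne–Hale–Arlen.

5 mi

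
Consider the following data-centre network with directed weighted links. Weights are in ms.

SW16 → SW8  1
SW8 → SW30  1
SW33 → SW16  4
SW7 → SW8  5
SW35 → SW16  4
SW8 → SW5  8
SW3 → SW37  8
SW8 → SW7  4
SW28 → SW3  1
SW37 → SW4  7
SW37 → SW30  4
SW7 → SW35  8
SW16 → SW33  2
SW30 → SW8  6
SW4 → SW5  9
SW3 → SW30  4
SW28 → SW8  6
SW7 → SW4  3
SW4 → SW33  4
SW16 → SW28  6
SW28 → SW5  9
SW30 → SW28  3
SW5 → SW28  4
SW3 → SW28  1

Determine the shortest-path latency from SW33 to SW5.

13 ms

Enumerating some paths:
SW33 → SW16 → SW28 → SW5: 4+6+9 = 19
SW33 → SW16 → SW8 → SW30 → SW28 → SW5: 4+1+1+3+9 = 18
SW33 → SW16 → SW8 → SW5: 4+1+8 = 13
The minimum is 13 ms via SW33 → SW16 → SW8 → SW5.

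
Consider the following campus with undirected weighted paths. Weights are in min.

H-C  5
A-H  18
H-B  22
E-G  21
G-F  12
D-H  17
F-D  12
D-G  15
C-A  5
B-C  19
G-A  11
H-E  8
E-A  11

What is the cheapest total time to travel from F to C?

28 min

Candidate routes:
F - G - A - C: 12+11+5 = 28
F - D - H - C: 12+17+5 = 34
F - D - G - A - C: 12+15+11+5 = 43
Cheapest is F - G - A - C at 28 min.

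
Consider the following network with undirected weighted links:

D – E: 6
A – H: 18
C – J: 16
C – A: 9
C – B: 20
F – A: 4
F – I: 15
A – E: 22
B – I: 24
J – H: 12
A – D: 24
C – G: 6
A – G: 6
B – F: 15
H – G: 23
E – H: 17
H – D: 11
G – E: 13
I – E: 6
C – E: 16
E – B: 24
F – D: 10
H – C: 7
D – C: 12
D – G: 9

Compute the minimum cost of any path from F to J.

Compare a few routes:
F–A–G–C–J: 4+6+6+16 = 32
F–A–C–J: 4+9+16 = 29
F–A–C–H–J: 4+9+7+12 = 32
Cheapest is F–A–C–J at 29.

29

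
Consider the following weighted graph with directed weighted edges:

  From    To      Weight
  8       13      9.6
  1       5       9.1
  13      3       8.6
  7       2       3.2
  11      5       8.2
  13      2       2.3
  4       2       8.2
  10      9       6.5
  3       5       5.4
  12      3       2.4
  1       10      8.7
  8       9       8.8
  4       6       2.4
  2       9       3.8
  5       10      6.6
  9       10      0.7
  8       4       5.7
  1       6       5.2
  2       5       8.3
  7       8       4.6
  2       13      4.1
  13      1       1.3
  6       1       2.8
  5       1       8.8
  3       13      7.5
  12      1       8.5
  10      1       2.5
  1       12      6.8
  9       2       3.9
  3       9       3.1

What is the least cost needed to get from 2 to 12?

Shortest distances from 2:
2: 0
9: 3.8  (via 2)
13: 4.1  (via 2)
10: 4.5  (via 9)
1: 5.4  (via 13)
5: 8.3  (via 2)
6: 10.6  (via 1)
12: 12.2  (via 1)
Shortest route: 2 → 13 → 1 → 12 = 12.2.

12.2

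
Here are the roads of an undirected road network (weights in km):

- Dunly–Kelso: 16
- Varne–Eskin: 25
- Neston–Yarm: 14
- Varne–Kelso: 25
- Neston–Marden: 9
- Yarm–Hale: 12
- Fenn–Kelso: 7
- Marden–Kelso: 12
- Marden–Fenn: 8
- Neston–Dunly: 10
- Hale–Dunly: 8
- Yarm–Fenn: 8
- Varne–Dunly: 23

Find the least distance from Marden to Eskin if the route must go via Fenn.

65 km

Best Marden to Fenn: Marden → Fenn costing 8
Shortest Fenn→Eskin: Fenn → Kelso → Varne → Eskin = 57
Total via Fenn: 8 + 57 = 65 km.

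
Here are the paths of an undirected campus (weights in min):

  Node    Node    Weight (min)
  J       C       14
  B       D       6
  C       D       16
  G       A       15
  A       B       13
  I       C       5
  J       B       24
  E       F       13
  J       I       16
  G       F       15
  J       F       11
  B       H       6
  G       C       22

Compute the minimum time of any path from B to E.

Enumerating some paths:
B–J–F–E: 24+11+13 = 48
B–A–G–F–E: 13+15+15+13 = 56
B–D–C–J–F–E: 6+16+14+11+13 = 60
Cheapest is B–J–F–E at 48 min.

48 min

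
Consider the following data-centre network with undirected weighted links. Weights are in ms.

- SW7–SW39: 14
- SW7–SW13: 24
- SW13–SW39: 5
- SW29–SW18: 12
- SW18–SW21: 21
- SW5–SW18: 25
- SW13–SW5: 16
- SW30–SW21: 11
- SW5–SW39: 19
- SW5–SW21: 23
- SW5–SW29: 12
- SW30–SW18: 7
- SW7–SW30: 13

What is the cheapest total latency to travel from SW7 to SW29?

32 ms

Candidate routes:
SW7–SW30–SW18–SW29: 13+7+12 = 32
SW7–SW39–SW13–SW5–SW29: 14+5+16+12 = 47
SW7–SW39–SW5–SW29: 14+19+12 = 45
Cheapest is SW7–SW30–SW18–SW29 at 32 ms.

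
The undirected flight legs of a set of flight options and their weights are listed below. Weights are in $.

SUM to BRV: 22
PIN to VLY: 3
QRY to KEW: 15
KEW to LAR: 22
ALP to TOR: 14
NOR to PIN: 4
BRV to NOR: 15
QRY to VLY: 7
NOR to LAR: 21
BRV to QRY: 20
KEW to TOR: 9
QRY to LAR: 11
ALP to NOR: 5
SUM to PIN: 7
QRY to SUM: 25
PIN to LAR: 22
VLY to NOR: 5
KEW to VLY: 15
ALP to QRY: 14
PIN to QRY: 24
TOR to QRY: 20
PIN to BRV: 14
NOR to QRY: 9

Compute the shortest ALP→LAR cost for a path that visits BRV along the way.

Best ALP to BRV: ALP–NOR–BRV costing 20
Best BRV to LAR: BRV–QRY–LAR costing 31
Total via BRV: 20 + 31 = $51.

$51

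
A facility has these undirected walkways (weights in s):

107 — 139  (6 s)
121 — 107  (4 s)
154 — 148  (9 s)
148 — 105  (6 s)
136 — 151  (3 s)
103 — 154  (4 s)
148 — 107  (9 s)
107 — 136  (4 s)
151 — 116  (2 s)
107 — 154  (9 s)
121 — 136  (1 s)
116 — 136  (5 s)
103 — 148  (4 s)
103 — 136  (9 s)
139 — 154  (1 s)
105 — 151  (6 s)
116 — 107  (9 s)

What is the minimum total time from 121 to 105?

Compare a few routes:
121–107–148–105: 4+9+6 = 19
121–107–136–151–105: 4+4+3+6 = 17
121–136–151–105: 1+3+6 = 10
121–136–116–151–105: 1+5+2+6 = 14
The minimum is 10 s via 121–136–151–105.

10 s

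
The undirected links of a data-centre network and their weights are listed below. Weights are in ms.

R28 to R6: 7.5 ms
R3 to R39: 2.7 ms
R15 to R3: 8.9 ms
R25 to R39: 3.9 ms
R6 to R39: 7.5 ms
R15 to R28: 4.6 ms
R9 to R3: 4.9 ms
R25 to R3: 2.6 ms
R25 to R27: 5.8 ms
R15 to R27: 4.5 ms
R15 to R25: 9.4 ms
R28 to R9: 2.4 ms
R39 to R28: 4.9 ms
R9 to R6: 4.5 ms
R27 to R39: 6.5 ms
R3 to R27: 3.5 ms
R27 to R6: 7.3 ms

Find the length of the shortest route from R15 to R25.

Settle nodes by increasing distance from R15:
R15: 0
R27: 4.5  (via R15)
R28: 4.6  (via R15)
R9: 7  (via R28)
R3: 8  (via R27)
R25: 9.4  (via R15)
Shortest route: R15–R25 = 9.4 ms.

9.4 ms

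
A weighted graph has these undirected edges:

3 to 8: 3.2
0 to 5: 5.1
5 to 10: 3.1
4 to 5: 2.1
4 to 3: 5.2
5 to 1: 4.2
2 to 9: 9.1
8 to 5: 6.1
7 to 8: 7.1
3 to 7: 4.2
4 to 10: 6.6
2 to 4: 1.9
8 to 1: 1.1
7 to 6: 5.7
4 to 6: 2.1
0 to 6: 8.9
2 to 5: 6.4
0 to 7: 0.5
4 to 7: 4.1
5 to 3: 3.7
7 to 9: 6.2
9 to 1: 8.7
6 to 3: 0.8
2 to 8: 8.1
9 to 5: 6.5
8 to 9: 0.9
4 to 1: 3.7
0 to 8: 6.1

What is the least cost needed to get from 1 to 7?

Candidate routes:
1 → 4 → 7: 3.7+4.1 = 7.8
1 → 8 → 7: 1.1+7.1 = 8.2
1 → 8 → 0 → 7: 1.1+6.1+0.5 = 7.7
The minimum is 7.7 via 1 → 8 → 0 → 7.

7.7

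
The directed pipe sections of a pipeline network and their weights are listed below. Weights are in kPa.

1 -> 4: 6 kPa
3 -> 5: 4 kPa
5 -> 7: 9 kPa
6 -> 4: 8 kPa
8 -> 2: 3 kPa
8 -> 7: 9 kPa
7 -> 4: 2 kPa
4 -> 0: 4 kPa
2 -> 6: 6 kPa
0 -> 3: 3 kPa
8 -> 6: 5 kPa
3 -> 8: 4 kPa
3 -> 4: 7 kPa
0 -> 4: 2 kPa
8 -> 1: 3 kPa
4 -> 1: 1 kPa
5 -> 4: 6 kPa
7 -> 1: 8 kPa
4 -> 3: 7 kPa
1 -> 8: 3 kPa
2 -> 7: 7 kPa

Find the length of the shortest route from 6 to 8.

Settle nodes by increasing distance from 6:
6: 0
4: 8  (via 6)
1: 9  (via 4)
0: 12  (via 4)
8: 12  (via 1)
Shortest route: 6 → 4 → 1 → 8 = 12 kPa.

12 kPa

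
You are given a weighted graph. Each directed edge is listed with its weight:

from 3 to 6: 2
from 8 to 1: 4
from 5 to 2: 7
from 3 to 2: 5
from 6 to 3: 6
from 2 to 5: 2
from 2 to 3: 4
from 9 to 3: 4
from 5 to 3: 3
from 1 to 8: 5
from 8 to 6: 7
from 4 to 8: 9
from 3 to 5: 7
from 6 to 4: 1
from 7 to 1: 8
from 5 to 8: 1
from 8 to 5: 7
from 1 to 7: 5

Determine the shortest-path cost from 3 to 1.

12

Shortest distances from 3:
3: 0
6: 2  (via 3)
4: 3  (via 6)
2: 5  (via 3)
5: 7  (via 3)
8: 8  (via 5)
1: 12  (via 8)
Shortest route: 3 → 5 → 8 → 1 = 12.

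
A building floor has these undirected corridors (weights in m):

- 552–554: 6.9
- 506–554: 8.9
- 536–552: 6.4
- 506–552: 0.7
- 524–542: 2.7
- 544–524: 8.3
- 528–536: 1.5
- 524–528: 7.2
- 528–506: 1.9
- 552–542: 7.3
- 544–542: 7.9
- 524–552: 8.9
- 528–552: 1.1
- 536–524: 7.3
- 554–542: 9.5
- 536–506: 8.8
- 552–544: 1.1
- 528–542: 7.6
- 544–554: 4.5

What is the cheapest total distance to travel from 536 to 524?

Settle nodes by increasing distance from 536:
536: 0
528: 1.5  (via 536)
552: 2.6  (via 528)
506: 3.3  (via 552)
544: 3.7  (via 552)
524: 7.3  (via 536)
Shortest route: 536 → 524 = 7.3 m.

7.3 m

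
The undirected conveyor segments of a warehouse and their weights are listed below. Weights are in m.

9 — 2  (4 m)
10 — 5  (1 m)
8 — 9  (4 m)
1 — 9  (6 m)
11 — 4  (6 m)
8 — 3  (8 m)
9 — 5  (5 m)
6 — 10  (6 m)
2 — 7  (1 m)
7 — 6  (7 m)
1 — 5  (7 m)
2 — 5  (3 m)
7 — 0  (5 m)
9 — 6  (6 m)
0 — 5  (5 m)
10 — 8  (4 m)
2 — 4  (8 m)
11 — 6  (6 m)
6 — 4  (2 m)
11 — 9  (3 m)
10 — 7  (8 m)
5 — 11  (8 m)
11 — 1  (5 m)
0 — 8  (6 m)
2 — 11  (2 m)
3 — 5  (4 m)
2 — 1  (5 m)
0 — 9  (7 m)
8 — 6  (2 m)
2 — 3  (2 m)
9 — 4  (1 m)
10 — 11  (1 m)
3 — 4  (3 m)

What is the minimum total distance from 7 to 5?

Enumerating some paths:
7–2–3–5: 1+2+4 = 7
7–2–5: 1+3 = 4
7–2–11–10–5: 1+2+1+1 = 5
The minimum is 4 m via 7–2–5.

4 m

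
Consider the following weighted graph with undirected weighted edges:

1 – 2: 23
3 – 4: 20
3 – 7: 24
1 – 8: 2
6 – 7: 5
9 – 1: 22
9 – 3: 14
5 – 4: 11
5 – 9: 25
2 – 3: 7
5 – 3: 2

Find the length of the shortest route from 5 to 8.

Enumerating some paths:
5 - 3 - 2 - 1 - 8: 2+7+23+2 = 34
5 - 3 - 9 - 1 - 8: 2+14+22+2 = 40
The minimum is 34 via 5 - 3 - 2 - 1 - 8.

34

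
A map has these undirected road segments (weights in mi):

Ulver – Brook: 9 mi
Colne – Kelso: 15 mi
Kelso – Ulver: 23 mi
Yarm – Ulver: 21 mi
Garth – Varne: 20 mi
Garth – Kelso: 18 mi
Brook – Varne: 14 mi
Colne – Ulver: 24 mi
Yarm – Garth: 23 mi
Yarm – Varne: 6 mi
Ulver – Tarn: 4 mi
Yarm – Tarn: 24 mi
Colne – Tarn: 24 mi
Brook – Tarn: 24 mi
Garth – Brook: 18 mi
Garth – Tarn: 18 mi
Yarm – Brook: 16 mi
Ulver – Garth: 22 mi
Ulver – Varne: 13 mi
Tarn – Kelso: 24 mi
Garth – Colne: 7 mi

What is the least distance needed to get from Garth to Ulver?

Running Dijkstra from Garth:
Garth: 0
Colne: 7  (via Garth)
Brook: 18  (via Garth)
Kelso: 18  (via Garth)
Tarn: 18  (via Garth)
Varne: 20  (via Garth)
Ulver: 22  (via Garth)
Shortest route: Garth–Ulver = 22 mi.

22 mi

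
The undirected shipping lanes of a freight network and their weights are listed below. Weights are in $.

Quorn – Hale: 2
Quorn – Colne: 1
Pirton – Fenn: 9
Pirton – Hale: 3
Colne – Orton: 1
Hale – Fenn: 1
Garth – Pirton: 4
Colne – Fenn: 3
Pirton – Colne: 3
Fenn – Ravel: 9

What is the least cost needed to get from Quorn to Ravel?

$12

Compare a few routes:
Quorn → Hale → Fenn → Ravel: 2+1+9 = 12
Quorn → Colne → Fenn → Ravel: 1+3+9 = 13
The minimum is $12 via Quorn → Hale → Fenn → Ravel.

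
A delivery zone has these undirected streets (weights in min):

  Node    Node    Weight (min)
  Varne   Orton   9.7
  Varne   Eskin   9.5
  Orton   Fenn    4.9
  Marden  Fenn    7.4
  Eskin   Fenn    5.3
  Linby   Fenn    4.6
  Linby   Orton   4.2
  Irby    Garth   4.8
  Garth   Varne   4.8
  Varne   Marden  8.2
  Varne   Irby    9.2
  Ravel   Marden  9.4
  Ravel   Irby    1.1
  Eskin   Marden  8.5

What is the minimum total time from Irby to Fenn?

17.9 min

Compare a few routes:
Irby → Varne → Orton → Fenn: 9.2+9.7+4.9 = 23.8
Irby → Ravel → Marden → Fenn: 1.1+9.4+7.4 = 17.9
The minimum is 17.9 min via Irby → Ravel → Marden → Fenn.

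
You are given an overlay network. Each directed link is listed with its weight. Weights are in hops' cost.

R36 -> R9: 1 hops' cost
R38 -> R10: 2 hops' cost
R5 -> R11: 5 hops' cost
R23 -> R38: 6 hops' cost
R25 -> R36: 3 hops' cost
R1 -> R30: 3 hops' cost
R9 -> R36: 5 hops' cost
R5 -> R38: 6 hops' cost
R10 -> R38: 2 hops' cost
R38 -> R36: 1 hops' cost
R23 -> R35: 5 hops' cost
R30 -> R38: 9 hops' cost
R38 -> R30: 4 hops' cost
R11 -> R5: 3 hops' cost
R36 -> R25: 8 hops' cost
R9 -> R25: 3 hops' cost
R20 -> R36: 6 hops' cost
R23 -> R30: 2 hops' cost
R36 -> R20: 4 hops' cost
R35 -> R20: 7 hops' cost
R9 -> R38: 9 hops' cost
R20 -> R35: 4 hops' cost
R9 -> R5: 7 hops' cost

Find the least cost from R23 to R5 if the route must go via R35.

26 hops' cost

Shortest R23→R35: R23 → R35 = 5
Best R35 to R5: R35 → R20 → R36 → R9 → R5 costing 21
Total via R35: 5 + 21 = 26 hops' cost.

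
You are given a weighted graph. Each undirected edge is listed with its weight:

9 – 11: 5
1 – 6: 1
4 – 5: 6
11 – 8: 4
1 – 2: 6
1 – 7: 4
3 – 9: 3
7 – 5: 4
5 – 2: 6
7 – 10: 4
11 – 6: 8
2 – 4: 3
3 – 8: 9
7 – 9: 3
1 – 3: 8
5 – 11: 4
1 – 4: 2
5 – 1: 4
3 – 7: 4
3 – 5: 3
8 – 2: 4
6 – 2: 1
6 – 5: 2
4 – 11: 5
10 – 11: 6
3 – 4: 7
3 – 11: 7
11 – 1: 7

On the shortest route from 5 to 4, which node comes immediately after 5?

6

Compare a few routes:
5–6–1–4: 2+1+2 = 5
5–4: 6 = 6
5–1–4: 4+2 = 6
5–6–2–4: 2+1+3 = 6
Cheapest is 5–6–1–4 at 5.
So from 5 the first move is to 6.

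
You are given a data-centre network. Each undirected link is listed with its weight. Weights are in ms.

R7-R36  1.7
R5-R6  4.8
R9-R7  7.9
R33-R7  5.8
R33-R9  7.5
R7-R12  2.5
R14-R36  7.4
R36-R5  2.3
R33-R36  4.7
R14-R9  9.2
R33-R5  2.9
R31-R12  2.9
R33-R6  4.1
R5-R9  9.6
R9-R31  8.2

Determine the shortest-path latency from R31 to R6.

Running Dijkstra from R31:
R31: 0
R12: 2.9  (via R31)
R7: 5.4  (via R12)
R36: 7.1  (via R7)
R9: 8.2  (via R31)
R5: 9.4  (via R36)
R33: 11.2  (via R7)
R6: 14.2  (via R5)
Shortest route: R31–R12–R7–R36–R5–R6 = 14.2 ms.

14.2 ms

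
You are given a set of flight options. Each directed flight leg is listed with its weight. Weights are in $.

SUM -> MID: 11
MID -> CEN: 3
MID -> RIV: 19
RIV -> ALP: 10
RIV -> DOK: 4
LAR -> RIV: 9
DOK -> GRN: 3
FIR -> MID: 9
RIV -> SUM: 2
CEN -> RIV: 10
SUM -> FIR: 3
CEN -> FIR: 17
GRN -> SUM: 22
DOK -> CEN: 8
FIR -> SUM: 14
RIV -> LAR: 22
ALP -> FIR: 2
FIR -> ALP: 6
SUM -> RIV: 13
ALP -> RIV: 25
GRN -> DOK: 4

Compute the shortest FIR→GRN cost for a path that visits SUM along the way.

$34

Shortest FIR→SUM: FIR → SUM = 14
Shortest SUM→GRN: SUM → RIV → DOK → GRN = 20
Total via SUM: 14 + 20 = $34.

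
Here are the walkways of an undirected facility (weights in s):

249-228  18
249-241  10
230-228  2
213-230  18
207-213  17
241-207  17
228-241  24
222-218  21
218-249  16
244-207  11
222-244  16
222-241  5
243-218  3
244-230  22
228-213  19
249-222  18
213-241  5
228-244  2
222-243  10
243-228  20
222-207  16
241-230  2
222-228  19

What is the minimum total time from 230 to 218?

20 s

Settle nodes by increasing distance from 230:
230: 0
228: 2  (via 230)
241: 2  (via 230)
244: 4  (via 228)
222: 7  (via 241)
213: 7  (via 241)
249: 12  (via 241)
207: 15  (via 244)
243: 17  (via 222)
218: 20  (via 243)
Shortest route: 230–241–222–243–218 = 20 s.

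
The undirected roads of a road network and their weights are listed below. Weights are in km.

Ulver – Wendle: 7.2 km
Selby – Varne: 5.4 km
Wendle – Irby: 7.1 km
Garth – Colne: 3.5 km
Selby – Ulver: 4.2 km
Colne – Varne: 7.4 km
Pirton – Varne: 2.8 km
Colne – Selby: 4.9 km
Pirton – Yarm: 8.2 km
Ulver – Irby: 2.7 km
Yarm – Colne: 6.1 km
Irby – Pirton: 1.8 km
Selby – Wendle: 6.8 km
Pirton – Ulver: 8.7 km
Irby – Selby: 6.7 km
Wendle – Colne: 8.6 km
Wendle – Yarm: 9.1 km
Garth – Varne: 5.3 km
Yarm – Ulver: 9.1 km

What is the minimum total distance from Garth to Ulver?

Enumerating some paths:
Garth–Colne–Selby–Ulver: 3.5+4.9+4.2 = 12.6
Garth–Varne–Selby–Ulver: 5.3+5.4+4.2 = 14.9
Garth–Varne–Pirton–Ulver: 5.3+2.8+8.7 = 16.8
Garth–Colne–Selby–Irby–Ulver: 3.5+4.9+6.7+2.7 = 17.8
The minimum is 12.6 km via Garth–Colne–Selby–Ulver.

12.6 km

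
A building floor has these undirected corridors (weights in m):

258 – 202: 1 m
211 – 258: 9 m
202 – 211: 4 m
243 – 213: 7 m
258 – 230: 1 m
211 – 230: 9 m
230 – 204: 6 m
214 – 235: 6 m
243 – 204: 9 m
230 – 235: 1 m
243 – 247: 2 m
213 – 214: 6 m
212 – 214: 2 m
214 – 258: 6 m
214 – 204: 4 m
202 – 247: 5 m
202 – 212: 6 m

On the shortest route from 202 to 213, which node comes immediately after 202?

Enumerating some paths:
202–258–230–235–214–213: 1+1+1+6+6 = 15
202–247–243–213: 5+2+7 = 14
202–212–214–213: 6+2+6 = 14
202–258–214–213: 1+6+6 = 13
The minimum is 13 m via 202–258–214–213.
So from 202 the first move is to 258.

258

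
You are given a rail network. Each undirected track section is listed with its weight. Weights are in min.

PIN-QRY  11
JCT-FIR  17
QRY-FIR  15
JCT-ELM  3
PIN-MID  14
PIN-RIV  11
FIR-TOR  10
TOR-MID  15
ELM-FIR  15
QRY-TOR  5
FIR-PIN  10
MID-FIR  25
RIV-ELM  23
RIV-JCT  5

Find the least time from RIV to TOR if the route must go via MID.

Best RIV to MID: RIV–PIN–MID costing 25
Shortest MID→TOR: MID–TOR = 15
Total via MID: 25 + 15 = 40 min.

40 min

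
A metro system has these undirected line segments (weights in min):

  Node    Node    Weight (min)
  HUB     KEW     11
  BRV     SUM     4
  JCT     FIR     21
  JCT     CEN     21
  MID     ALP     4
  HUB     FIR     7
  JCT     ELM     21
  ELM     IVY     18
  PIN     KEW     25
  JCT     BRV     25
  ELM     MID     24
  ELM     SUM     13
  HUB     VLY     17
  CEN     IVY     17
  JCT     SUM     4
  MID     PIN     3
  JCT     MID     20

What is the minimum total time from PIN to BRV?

Candidate routes:
PIN → MID → JCT → SUM → BRV: 3+20+4+4 = 31
PIN → MID → ELM → SUM → BRV: 3+24+13+4 = 44
Cheapest is PIN → MID → JCT → SUM → BRV at 31 min.

31 min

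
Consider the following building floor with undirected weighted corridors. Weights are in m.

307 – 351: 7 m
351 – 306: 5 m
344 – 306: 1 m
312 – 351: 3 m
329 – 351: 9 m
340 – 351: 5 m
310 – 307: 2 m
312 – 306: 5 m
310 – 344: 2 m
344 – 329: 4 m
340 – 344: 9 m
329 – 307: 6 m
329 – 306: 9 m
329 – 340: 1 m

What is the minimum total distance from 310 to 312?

Settle nodes by increasing distance from 310:
310: 0
344: 2  (via 310)
307: 2  (via 310)
306: 3  (via 344)
329: 6  (via 344)
340: 7  (via 329)
351: 8  (via 306)
312: 8  (via 306)
Shortest route: 310 → 344 → 306 → 312 = 8 m.

8 m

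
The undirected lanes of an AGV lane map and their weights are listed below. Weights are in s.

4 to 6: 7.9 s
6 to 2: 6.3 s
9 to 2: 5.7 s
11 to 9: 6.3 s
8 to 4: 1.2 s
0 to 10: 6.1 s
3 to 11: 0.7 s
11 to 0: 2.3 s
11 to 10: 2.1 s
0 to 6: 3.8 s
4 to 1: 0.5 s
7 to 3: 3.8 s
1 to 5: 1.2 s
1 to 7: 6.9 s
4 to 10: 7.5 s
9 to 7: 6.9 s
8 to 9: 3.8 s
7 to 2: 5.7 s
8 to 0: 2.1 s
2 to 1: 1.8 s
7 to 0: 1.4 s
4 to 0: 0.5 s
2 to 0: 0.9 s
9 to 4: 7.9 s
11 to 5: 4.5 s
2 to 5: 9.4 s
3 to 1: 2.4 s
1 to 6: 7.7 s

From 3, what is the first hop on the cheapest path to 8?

1

Candidate routes:
3 → 11 → 0 → 4 → 8: 0.7+2.3+0.5+1.2 = 4.7
3 → 1 → 4 → 8: 2.4+0.5+1.2 = 4.1
The minimum is 4.1 s via 3 → 1 → 4 → 8.
So from 3 the first move is to 1.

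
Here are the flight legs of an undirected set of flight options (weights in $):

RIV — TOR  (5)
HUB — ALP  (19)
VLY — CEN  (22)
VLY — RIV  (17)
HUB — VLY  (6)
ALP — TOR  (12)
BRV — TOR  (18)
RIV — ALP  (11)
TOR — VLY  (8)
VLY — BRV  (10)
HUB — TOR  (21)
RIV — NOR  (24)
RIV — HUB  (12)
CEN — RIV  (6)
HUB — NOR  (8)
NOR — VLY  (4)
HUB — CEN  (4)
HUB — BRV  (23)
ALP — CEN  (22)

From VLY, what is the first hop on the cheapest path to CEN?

HUB

Compare a few routes:
VLY–TOR–RIV–CEN: 8+5+6 = 19
VLY–NOR–HUB–CEN: 4+8+4 = 16
VLY–HUB–CEN: 6+4 = 10
The minimum is $10 via VLY–HUB–CEN.
So from VLY the first move is to HUB.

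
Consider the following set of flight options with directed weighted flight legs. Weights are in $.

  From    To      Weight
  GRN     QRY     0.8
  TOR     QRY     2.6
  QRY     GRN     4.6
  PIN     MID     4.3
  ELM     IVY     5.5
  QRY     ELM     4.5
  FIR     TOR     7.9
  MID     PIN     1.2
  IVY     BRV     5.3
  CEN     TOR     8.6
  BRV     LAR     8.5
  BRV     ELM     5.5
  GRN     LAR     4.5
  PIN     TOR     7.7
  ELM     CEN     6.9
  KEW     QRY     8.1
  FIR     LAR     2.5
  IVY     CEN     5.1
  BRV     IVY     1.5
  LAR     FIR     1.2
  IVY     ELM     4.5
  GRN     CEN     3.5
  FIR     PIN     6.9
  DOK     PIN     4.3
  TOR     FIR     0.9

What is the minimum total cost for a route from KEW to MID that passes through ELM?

$40.2

Best KEW to ELM: KEW–QRY–ELM costing 12.6
Best ELM to MID: ELM–CEN–TOR–FIR–PIN–MID costing 27.6
Total via ELM: 12.6 + 27.6 = $40.2.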